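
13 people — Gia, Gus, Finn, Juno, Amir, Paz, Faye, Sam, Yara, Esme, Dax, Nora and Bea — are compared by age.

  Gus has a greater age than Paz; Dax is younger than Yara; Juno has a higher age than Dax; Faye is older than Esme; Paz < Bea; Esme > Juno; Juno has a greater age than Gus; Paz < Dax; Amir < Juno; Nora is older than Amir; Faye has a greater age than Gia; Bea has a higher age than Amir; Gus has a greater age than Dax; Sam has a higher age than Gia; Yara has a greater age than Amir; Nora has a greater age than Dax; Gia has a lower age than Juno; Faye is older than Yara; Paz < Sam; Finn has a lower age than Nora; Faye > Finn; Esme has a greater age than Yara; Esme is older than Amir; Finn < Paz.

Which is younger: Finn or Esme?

Finn < Paz < Dax < Gus < Juno < Esme, by transitivity through Paz, Dax, Gus, Juno.
So Finn < Esme; Finn is the younger of the two.

Finn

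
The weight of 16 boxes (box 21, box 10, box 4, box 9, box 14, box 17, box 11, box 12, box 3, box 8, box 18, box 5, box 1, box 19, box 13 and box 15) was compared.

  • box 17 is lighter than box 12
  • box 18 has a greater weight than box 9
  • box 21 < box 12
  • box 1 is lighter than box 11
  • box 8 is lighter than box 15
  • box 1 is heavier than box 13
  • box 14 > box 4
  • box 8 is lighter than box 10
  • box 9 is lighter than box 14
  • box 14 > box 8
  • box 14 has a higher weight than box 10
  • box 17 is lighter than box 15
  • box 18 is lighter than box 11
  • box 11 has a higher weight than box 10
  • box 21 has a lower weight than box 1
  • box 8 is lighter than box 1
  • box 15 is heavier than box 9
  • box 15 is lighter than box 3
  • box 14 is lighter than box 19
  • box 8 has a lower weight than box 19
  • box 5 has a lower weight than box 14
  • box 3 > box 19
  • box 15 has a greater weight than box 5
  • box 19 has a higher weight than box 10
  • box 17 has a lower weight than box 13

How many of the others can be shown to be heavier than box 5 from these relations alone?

4

From box 5 the given relations immediately reach box 14, box 15.
From those, box 19, box 3 — 4 in total.
No other element is forced above box 5 by the given relations, so the count is 4.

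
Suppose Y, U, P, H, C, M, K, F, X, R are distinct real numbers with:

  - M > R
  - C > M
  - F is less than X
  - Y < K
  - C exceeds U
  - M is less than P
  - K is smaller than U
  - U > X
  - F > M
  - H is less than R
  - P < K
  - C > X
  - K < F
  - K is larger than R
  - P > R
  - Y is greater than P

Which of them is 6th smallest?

Piecing the relations together gives one ordering: H < R < M < P < Y < K < F < X < U < C.
Counting 6 from the smallest end gives K.

K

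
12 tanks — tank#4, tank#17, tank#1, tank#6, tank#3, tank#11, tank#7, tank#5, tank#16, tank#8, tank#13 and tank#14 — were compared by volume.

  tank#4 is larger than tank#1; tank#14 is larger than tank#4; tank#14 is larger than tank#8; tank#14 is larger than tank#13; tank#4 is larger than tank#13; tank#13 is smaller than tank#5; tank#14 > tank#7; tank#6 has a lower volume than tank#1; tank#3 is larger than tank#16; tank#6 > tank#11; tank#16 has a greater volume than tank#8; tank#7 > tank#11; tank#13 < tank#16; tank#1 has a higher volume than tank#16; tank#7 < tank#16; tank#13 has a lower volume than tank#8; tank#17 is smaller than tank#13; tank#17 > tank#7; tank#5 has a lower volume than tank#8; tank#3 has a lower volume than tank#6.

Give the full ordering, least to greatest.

tank#11 < tank#7 < tank#17 < tank#13 < tank#5 < tank#8 < tank#16 < tank#3 < tank#6 < tank#1 < tank#4 < tank#14

Each adjacent pair is fixed by a given relation: tank#11 < tank#7; tank#7 < tank#17; tank#17 < tank#13; tank#13 < tank#5; tank#5 < tank#8; tank#8 < tank#16; tank#16 < tank#3; tank#3 < tank#6; tank#6 < tank#1; tank#1 < tank#4; tank#4 < tank#14. Chaining them end to end gives the full order.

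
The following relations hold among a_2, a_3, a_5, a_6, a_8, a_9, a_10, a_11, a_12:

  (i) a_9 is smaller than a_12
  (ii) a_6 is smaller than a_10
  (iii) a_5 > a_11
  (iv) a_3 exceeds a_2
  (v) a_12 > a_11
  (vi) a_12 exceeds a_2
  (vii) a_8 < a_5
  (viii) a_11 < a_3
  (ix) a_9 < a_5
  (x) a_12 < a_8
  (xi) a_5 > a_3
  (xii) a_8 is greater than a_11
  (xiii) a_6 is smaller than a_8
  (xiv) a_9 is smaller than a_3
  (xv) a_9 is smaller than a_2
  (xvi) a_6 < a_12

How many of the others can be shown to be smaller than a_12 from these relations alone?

4

From a_12 the given relations immediately reach a_6, a_11, a_9, a_2.
No other element is forced below a_12 by the given relations, so the count is 4.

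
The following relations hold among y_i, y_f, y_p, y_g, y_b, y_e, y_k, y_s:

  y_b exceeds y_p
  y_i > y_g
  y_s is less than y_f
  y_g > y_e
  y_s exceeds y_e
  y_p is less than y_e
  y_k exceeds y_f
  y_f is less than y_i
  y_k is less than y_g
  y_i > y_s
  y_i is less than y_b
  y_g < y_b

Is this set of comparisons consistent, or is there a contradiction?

consistent

The single ordering y_p < y_e < y_s < y_f < y_k < y_g < y_i < y_b satisfies every listed relation, so no contradiction arises.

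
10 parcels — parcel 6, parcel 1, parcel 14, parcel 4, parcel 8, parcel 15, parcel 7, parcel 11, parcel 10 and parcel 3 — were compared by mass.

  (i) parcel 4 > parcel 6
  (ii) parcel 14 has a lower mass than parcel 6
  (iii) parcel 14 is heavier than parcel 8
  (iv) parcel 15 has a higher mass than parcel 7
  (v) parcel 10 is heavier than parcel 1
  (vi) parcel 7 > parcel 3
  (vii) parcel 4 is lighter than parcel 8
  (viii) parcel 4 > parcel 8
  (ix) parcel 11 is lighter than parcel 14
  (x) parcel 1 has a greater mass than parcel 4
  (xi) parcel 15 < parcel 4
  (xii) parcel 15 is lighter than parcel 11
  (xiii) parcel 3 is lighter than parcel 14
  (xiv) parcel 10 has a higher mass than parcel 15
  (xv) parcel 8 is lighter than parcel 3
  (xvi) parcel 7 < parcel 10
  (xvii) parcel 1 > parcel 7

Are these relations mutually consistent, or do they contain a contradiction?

inconsistent

Chaining the given relations yields parcel 8 < parcel 3 < parcel 7 < parcel 15 < parcel 11 < parcel 14 < parcel 6 < parcel 4, so parcel 8 < parcel 4. But one relation states parcel 4 < parcel 8. These cannot both hold.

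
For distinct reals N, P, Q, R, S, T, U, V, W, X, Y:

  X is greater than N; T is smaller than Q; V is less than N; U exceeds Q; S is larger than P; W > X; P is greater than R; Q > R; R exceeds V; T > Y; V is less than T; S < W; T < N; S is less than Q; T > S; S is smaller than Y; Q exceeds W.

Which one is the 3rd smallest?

Chaining the given pairs: V < R < P < S < Y < T < N < X < W < Q < U.
Counting 3 from the smallest end gives P.

P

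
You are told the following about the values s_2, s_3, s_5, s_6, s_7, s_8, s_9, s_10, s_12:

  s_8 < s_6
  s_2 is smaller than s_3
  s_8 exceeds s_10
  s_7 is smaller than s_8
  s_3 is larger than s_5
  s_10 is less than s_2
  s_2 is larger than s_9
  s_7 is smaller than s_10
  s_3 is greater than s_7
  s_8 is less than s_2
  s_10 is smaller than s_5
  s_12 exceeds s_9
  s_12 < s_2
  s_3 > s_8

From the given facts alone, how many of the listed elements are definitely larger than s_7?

6

From s_7 the given relations immediately reach s_10, s_8, s_3.
From those, s_5, s_6, s_2 — 6 in total.
Nothing else is reachable above s_7; 6 in all.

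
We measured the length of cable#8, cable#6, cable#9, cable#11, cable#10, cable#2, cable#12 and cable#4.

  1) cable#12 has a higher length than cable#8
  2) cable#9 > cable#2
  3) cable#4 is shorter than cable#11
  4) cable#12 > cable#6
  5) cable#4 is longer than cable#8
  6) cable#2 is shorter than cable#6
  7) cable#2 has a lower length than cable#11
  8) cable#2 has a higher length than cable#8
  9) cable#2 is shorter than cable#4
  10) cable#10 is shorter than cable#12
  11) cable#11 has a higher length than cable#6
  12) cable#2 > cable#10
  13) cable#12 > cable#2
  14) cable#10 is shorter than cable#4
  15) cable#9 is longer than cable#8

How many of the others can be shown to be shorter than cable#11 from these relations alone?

5

Directly below cable#11: cable#2, cable#4, cable#6.
One step further: cable#8, cable#10 (5 so far).
Nothing else is reachable below cable#11; 5 in all.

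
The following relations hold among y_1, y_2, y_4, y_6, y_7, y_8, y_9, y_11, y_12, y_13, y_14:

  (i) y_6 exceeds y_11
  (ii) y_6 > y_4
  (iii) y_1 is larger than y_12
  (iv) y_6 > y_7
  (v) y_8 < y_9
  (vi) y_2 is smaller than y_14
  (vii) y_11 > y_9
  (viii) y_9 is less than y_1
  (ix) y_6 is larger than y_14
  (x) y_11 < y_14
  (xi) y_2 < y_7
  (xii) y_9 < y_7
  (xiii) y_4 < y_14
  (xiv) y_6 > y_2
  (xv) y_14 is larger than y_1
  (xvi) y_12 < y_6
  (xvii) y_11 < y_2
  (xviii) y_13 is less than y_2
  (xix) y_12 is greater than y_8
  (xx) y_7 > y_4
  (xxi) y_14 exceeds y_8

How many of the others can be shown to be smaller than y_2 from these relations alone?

4

Directly below y_2: y_13, y_11.
One step further: y_9 (3 so far).
One step further: y_8 (4 so far).
Nothing else is reachable below y_2; 4 in all.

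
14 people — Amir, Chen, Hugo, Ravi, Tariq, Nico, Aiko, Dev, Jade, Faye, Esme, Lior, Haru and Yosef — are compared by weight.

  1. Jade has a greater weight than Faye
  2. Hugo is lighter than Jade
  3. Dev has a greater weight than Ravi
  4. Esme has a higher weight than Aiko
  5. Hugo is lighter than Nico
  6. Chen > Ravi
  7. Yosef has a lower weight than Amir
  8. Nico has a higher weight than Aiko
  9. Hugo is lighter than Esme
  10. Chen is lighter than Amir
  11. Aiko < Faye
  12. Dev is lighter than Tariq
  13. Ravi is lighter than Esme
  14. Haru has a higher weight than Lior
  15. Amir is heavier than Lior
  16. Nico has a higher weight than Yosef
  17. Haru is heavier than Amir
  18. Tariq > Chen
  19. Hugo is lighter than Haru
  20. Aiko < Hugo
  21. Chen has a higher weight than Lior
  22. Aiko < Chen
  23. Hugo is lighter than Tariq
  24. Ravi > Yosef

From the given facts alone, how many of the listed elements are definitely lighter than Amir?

From Amir the given relations immediately reach Lior, Yosef, Chen.
From those, Aiko, Ravi — 5 in total.
Nothing else is reachable below Amir; 5 in all.

5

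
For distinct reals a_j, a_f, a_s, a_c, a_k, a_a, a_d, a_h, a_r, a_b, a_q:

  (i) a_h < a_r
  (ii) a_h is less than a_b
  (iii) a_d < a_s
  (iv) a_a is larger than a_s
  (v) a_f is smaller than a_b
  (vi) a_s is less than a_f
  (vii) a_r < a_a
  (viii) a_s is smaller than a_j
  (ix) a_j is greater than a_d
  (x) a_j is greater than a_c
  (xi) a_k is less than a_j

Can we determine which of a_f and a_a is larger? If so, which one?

Following every chain through a_f: above a_f we get a_b; below a_f we get a_d, a_s.
a_a is not reached, and no chain runs the other way from a_a to a_f.
So the given relations leave the order of a_f and a_a undetermined.

undetermined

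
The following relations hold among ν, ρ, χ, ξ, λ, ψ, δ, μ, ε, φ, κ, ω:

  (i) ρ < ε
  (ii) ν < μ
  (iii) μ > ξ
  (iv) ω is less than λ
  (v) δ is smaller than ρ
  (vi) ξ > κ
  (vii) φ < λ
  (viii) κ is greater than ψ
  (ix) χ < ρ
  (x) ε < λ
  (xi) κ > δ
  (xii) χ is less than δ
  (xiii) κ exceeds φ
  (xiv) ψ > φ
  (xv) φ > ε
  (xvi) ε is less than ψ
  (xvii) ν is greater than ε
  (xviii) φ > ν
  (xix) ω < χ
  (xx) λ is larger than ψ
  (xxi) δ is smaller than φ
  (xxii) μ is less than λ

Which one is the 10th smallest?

ξ

The consecutive relations fix a unique order: ω < χ < δ < ρ < ε < ν < φ < ψ < κ < ξ < μ < λ.
The 10th smallest is ξ.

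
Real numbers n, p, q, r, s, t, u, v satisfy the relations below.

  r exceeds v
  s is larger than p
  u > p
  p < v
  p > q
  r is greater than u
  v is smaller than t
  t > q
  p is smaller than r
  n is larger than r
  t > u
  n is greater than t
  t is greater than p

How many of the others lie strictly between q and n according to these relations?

5

Chaining upward from q reaches: p, v, u, t, s, r.
Chaining downward from n reaches: p, v, u, t, r.
Strictly between q and n are those in both lists: p, v, u, t, r — 5 elements.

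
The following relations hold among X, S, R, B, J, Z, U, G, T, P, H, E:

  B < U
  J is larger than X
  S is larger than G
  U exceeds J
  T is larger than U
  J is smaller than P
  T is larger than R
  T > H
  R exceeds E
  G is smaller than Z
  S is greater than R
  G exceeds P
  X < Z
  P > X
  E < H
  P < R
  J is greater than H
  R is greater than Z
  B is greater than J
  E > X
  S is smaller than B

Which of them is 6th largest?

Chaining the given pairs: X < E < H < J < P < G < Z < R < S < B < U < T.
The 6th largest is Z.

Z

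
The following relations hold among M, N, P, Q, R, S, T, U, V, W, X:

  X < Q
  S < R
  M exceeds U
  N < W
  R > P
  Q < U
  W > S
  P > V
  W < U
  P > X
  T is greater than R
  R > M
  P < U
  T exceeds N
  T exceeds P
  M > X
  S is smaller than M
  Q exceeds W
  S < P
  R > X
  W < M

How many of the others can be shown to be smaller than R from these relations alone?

9

From R the given relations immediately reach S, X, P, M.
From those, W, V, U — 7 in total.
From those, N, Q — 9 in total.
Nothing else is reachable below R; 9 in all.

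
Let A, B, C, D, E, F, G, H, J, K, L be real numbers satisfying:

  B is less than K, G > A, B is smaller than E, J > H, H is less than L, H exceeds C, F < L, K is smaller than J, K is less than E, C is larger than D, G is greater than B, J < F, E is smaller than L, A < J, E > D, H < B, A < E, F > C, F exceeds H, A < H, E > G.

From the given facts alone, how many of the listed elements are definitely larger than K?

4

The elements the relations force above K are J, F, E, L — no chain reaches any other.
That is 4.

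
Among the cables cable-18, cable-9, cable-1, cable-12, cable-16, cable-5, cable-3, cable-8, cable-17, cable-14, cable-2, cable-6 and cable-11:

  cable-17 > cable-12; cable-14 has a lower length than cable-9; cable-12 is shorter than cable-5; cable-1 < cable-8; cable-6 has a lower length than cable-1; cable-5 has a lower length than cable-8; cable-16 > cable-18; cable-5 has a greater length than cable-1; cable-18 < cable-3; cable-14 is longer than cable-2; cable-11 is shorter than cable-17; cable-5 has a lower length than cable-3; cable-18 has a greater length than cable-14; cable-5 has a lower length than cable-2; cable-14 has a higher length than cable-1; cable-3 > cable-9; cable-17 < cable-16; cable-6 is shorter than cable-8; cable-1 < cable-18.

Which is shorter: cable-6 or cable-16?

cable-6

Link the given pairs in sequence: cable-6 < cable-1; cable-1 < cable-5; cable-5 < cable-2; cable-2 < cable-14; cable-14 < cable-18; cable-18 < cable-16.
Chaining these gives cable-6 < cable-1 < cable-5 < cable-2 < cable-14 < cable-18 < cable-16.
So cable-6 < cable-16; cable-6 is the shorter of the two.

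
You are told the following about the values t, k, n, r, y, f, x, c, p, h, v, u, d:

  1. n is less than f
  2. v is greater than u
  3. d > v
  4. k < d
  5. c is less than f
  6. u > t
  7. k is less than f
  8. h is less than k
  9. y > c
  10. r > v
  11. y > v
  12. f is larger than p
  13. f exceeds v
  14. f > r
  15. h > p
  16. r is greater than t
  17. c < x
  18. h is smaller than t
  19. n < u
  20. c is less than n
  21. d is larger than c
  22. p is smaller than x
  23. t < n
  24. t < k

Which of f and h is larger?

f

Link the given pairs in sequence: h < t; t < n; n < u; u < v; v < r; r < f.
Chaining these gives h < t < n < u < v < r < f.
So h < f; f is the larger of the two.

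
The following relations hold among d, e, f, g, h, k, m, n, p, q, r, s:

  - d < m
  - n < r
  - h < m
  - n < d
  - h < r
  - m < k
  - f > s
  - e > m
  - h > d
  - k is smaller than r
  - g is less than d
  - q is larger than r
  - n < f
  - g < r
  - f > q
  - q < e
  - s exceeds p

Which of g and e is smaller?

g

Following the relations from g: g < d < h < m < k < r < q < e.
So g < e; g is the smaller of the two.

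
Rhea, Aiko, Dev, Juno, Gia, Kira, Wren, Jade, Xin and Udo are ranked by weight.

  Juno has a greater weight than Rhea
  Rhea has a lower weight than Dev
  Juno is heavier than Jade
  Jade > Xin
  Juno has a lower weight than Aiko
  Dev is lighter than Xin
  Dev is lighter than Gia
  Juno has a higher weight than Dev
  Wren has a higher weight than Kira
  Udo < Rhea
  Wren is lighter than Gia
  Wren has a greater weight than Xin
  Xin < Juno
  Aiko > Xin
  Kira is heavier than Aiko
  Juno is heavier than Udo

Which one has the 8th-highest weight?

Dev

Chaining the given pairs: Udo < Rhea < Dev < Xin < Jade < Juno < Aiko < Kira < Wren < Gia.
The 8th largest is Dev.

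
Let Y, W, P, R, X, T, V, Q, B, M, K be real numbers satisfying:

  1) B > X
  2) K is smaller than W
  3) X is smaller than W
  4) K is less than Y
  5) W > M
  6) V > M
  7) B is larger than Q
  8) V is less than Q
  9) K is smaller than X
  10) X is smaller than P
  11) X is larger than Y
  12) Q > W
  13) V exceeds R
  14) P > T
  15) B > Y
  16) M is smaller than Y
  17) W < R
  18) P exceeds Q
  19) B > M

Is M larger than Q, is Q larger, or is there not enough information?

M < Y and Y < X give M < X.
Then X < W extends the chain to W.
Then W < R extends the chain to R.
Then R < V extends the chain to V.
Then V < Q extends the chain to Q.
So Q is larger.

Q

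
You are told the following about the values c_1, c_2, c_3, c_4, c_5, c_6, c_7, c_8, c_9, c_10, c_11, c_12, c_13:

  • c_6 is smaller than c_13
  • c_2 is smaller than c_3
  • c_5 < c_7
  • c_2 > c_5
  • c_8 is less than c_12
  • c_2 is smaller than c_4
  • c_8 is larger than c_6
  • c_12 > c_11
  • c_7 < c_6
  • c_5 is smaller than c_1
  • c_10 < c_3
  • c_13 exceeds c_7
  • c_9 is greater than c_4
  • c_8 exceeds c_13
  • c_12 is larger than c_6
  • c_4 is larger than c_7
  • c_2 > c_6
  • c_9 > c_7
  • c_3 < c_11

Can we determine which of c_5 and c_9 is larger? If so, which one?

c_9

Chaining the given relations: c_5 < c_7 < c_6 < c_2 < c_4 < c_9.
So c_9 is larger.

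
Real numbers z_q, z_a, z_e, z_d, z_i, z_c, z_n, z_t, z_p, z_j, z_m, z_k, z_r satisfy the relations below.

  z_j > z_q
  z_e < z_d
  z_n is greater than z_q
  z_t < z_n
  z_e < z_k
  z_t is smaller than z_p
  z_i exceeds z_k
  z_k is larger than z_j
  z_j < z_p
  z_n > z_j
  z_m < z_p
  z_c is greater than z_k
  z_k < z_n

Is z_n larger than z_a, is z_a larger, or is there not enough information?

Following every chain through z_n: below z_n we get z_e, z_q, z_j, z_k, z_t.
z_a is not reached, and no chain runs the other way from z_a to z_n.
So the given relations leave the order of z_n and z_a undetermined.

undetermined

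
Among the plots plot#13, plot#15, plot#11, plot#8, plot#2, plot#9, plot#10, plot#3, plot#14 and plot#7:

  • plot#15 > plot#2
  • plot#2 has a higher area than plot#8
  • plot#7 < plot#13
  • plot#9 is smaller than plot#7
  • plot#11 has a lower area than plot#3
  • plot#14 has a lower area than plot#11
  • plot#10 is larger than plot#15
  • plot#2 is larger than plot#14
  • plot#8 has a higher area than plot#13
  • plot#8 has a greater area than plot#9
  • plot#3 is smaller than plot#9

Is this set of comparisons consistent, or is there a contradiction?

consistent

Every relation is compatible with plot#14 < plot#11 < plot#3 < plot#9 < plot#7 < plot#13 < plot#8 < plot#2 < plot#15 < plot#10; the set is consistent.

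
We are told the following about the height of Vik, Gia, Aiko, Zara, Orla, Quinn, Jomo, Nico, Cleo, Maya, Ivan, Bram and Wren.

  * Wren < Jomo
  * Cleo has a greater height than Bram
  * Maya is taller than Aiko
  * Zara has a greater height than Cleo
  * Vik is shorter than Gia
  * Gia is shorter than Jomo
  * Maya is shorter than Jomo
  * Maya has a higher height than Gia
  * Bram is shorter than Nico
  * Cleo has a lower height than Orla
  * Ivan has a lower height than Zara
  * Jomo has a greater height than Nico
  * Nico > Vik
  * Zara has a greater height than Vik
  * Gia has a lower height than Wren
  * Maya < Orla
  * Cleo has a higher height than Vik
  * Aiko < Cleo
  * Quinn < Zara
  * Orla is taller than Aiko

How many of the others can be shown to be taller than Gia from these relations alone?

4

From Gia the given relations immediately reach Wren, Maya, Jomo.
From those, Orla — 4 in total.
Nothing else is reachable above Gia; 4 in all.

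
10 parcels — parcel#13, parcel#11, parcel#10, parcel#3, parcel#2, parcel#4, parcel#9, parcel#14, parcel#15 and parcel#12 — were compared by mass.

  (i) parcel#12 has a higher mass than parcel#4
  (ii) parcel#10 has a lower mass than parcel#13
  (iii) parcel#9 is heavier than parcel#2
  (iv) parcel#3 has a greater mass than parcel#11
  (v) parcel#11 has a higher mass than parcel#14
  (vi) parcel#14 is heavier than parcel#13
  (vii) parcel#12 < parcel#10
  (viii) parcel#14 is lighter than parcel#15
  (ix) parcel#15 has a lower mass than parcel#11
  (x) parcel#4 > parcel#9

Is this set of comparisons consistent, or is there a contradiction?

The single ordering parcel#2 < parcel#9 < parcel#4 < parcel#12 < parcel#10 < parcel#13 < parcel#14 < parcel#15 < parcel#11 < parcel#3 satisfies every listed relation, so no contradiction arises.

consistent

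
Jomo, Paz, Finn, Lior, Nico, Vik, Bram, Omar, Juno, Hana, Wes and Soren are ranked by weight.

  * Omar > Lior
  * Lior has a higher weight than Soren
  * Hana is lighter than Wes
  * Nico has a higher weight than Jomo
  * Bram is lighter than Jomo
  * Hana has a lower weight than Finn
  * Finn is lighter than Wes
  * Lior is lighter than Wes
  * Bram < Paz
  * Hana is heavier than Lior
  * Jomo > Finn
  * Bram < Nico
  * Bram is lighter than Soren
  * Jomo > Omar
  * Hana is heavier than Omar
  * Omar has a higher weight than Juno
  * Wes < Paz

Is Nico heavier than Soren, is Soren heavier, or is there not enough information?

Soren < Lior and Lior < Omar give Soren < Omar.
With Omar < Hana: Soren < Lior < Omar < Hana.
With Hana < Finn: Soren < Lior < Omar < Hana < Finn.
Then Finn < Jomo extends the chain to Jomo.
Then Jomo < Nico extends the chain to Nico.
So Nico is heavier.

Nico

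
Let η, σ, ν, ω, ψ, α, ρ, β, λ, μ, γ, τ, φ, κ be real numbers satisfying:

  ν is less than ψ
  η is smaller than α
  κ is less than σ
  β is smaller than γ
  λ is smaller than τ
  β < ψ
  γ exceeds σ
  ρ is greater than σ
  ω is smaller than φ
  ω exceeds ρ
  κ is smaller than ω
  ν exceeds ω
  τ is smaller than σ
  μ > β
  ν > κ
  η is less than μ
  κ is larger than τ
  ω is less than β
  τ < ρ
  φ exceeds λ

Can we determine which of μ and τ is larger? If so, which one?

μ

τ < κ < σ < ρ < ω < β < μ, by transitivity through κ, σ, ρ, ω, β.
So μ is larger.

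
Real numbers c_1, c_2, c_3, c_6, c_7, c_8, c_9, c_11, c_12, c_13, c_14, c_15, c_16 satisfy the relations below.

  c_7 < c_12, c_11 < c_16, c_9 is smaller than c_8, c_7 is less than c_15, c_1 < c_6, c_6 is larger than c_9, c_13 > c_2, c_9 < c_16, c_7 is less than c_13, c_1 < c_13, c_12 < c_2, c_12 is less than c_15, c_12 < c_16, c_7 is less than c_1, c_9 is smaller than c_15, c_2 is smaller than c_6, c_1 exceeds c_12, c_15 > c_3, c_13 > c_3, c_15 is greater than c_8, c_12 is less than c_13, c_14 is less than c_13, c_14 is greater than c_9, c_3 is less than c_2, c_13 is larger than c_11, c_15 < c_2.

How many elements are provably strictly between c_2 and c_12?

1

Chaining upward from c_12 reaches: c_1, c_16, c_15, c_6, c_13.
Chaining downward from c_2 reaches: c_7, c_3, c_9, c_8, c_15.
Strictly between c_12 and c_2 are those in both lists: c_15 — 1 element.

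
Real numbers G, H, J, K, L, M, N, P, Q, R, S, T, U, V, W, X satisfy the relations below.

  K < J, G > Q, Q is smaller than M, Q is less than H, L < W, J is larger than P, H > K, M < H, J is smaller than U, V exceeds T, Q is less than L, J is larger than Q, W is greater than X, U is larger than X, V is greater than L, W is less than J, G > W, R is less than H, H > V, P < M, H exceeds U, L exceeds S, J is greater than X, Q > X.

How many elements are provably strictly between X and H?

7

Chaining upward from X reaches: Q, L, W, M, G, J, U, V.
Chaining downward from H reaches: S, P, K, Q, L, W, M, T, R, J, U, V.
Strictly between X and H are those in both lists: Q, L, W, M, J, U, V — 7 elements.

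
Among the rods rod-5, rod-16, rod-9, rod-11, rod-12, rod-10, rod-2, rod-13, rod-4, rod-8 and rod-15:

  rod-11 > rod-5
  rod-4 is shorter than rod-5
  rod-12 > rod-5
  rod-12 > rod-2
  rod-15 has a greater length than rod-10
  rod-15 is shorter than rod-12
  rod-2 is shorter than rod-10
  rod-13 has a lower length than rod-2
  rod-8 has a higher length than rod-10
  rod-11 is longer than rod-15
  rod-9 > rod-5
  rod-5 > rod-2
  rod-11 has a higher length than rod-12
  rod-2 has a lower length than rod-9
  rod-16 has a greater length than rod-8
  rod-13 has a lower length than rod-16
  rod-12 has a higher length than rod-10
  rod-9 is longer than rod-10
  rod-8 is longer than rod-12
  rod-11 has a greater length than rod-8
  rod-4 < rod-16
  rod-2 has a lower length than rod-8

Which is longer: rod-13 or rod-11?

rod-11

rod-13 < rod-2 and rod-2 < rod-10 give rod-13 < rod-10.
With rod-10 < rod-15: rod-13 < rod-2 < rod-10 < rod-15.
Then rod-15 < rod-12 extends the chain to rod-12.
Then rod-12 < rod-8 extends the chain to rod-8.
Then rod-8 < rod-11 extends the chain to rod-11.
So rod-13 < rod-11; rod-11 is the longer of the two.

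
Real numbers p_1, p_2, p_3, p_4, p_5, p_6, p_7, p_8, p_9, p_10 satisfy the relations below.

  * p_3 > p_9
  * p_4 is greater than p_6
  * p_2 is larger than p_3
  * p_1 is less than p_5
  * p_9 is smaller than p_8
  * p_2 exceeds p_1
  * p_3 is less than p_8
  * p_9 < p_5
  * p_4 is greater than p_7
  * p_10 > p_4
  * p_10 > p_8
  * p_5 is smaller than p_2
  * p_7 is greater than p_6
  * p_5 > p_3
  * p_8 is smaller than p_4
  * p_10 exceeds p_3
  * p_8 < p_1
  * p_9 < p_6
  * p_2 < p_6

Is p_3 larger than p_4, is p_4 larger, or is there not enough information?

p_4

Link the given pairs in sequence: p_3 < p_8; p_8 < p_1; p_1 < p_5; p_5 < p_2; p_2 < p_6; p_6 < p_7; p_7 < p_4.
Chaining these gives p_3 < p_8 < p_1 < p_5 < p_2 < p_6 < p_7 < p_4.
So p_4 is larger.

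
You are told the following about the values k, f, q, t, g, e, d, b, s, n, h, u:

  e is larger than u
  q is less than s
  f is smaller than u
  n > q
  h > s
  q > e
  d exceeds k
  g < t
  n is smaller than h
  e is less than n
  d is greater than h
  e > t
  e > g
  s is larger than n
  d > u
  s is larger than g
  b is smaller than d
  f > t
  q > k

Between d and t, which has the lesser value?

t

Chaining the given relations: t < f < u < e < q < n < s < h < d.
So t < d; t is the smaller of the two.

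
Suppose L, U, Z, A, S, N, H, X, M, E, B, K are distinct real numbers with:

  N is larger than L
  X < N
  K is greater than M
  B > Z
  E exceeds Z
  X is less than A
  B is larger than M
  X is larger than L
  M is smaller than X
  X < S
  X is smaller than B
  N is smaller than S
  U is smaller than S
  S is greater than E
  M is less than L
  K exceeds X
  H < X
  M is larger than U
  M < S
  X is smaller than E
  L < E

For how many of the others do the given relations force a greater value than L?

The elements the relations force above L are X, N, K, A, E, S, B — no chain reaches any other.
That is 7.

7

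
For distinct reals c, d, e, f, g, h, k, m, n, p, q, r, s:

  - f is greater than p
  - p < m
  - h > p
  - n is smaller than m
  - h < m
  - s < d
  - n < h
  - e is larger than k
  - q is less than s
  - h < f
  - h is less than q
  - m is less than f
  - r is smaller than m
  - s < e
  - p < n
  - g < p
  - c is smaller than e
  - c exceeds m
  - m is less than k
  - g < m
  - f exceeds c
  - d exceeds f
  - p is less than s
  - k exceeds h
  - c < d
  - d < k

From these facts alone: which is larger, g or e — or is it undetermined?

Link the given pairs in sequence: g < p; p < n; n < m; m < f; f < d; d < k; k < e.
Together: g < p < n < m < f < d < k < e.
So e is larger.

e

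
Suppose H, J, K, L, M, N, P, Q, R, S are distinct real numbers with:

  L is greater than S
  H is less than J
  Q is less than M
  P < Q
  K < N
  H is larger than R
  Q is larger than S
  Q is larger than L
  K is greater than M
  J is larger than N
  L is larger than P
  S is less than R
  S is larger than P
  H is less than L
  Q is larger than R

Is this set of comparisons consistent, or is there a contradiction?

Every relation is compatible with P < S < R < H < L < Q < M < K < N < J; the set is consistent.

consistent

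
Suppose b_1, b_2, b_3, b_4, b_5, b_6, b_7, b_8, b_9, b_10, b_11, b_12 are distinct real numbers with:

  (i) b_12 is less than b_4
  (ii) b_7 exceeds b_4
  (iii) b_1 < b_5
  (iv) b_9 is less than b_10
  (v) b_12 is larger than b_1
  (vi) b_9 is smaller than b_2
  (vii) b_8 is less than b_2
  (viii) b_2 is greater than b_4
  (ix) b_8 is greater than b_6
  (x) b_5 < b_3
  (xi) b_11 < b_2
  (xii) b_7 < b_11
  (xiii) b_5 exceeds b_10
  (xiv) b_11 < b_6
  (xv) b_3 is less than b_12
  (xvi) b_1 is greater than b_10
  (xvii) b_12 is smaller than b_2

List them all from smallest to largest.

Nothing is placed below b_9, so it is least; from there b_9 < b_10; b_10 < b_1; b_1 < b_5; b_5 < b_3; b_3 < b_12; b_12 < b_4; b_4 < b_7; b_7 < b_11; b_11 < b_6; b_6 < b_8; b_8 < b_2, each given directly.

b_9 < b_10 < b_1 < b_5 < b_3 < b_12 < b_4 < b_7 < b_11 < b_6 < b_8 < b_2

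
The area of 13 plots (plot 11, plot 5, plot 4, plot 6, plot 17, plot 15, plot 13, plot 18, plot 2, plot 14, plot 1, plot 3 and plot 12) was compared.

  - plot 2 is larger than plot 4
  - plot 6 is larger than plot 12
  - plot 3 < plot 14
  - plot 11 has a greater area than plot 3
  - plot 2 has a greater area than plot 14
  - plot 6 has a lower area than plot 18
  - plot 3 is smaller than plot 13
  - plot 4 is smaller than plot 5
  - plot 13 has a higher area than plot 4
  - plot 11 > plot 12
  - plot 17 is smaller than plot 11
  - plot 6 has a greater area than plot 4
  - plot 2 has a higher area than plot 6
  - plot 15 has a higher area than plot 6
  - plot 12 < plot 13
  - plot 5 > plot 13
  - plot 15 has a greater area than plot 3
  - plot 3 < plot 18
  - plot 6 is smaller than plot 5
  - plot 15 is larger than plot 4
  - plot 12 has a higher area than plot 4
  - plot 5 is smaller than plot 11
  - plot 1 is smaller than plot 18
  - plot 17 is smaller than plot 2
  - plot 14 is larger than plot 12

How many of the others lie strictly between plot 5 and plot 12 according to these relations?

2

The relations place plot 12 below plot 5. An element lies strictly between them when it is forced above plot 12 and also forced below plot 5.
Above plot 12: {plot 6, plot 15, plot 13, plot 18, plot 14, plot 2, plot 11}. Below plot 5: {plot 4, plot 6, plot 3, plot 13}.
Intersection: {plot 6, plot 13} — 2.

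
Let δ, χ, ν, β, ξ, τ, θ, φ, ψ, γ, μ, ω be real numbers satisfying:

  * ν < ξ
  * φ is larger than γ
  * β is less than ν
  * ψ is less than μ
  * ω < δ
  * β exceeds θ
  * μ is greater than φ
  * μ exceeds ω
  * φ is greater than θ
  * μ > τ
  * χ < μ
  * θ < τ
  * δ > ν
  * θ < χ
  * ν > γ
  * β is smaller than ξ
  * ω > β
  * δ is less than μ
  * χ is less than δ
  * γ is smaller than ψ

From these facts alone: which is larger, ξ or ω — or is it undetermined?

undetermined

Following every chain through ξ: below ξ we get θ, γ, β, ν.
ω is not reached, and no chain runs the other way from ω to ξ.
So the given relations leave the order of ξ and ω undetermined.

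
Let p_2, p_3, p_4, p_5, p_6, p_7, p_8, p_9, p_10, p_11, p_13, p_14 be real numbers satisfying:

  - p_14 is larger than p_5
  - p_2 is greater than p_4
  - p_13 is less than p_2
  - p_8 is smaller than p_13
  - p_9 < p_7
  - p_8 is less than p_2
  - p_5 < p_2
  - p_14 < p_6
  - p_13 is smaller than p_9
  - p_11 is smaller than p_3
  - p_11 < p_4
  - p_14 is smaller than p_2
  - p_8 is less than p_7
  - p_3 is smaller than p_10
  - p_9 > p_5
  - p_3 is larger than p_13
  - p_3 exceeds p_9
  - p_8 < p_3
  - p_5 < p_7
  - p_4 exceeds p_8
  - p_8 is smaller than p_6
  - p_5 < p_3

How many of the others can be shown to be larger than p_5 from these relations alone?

Directly above p_5: p_14, p_2, p_9, p_3, p_7.
One step further: p_6, p_10 (7 so far).
No other element is forced above p_5 by the given relations, so the count is 7.

7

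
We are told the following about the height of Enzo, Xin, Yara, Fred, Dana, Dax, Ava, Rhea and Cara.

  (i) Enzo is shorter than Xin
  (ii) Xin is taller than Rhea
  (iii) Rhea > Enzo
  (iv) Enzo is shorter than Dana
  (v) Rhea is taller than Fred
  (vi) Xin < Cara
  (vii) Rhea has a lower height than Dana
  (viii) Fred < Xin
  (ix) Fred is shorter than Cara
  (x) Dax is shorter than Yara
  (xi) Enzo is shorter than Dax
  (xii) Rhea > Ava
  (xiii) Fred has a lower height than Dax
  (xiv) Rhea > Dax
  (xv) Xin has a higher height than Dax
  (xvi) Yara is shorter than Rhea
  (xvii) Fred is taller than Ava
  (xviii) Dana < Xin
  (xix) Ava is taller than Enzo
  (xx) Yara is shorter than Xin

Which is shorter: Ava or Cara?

Ava

The relevant relations are Ava < Fred; Fred < Dax; Dax < Yara; Yara < Rhea; Rhea < Dana; Dana < Xin; Xin < Cara.
Together: Ava < Fred < Dax < Yara < Rhea < Dana < Xin < Cara.
So Ava < Cara; Ava is the shorter of the two.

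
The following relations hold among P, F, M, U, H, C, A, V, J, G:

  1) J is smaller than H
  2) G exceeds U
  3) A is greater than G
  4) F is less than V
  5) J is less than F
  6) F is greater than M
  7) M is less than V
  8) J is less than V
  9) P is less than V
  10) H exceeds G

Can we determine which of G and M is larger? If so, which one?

Following every chain through G: above G we get H, A; below G we get U.
M is not reached, and no chain runs the other way from M to G.
So the given relations leave the order of G and M undetermined.

undetermined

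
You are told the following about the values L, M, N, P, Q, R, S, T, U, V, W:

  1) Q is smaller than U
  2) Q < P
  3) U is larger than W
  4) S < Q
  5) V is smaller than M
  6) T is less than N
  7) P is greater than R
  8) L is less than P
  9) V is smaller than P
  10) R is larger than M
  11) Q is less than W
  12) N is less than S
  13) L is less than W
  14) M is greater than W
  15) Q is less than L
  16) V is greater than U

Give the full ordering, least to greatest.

T < N < S < Q < L < W < U < V < M < R < P

The consecutive links are each given: T < N; N < S; S < Q; Q < L; L < W; W < U; U < V; V < M; M < R; R < P.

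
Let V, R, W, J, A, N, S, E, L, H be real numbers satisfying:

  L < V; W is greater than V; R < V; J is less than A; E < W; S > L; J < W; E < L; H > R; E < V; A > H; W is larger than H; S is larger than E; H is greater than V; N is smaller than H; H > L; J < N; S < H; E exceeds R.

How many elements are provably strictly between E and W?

Chaining upward from E reaches: L, S, V, H, A.
Chaining downward from W reaches: R, L, S, J, V, N, H.
Strictly between E and W are those in both lists: L, S, V, H — 4 elements.

4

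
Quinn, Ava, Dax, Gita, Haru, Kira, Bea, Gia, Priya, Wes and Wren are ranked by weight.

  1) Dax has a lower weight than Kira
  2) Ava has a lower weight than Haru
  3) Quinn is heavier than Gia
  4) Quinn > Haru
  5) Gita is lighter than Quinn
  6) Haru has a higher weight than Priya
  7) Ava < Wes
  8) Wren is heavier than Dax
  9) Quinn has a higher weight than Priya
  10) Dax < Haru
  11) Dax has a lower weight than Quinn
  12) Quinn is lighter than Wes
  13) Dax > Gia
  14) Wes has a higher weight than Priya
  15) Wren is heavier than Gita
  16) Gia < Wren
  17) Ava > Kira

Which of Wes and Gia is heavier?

Wes

Following the relations from Gia: Gia < Dax < Kira < Ava < Haru < Quinn < Wes.
So Gia < Wes; Wes is the heavier of the two.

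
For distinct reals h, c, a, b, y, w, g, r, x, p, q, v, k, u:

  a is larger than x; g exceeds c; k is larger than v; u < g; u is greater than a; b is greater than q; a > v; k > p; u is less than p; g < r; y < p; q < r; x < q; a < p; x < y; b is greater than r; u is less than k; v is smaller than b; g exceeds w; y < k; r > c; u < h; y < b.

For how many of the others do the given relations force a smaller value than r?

8

Directly below r: c, g, q.
One step further: x, w, u (6 so far).
One step further: a (7 so far).
One step further: v (8 so far).
Nothing else is reachable below r; 8 in all.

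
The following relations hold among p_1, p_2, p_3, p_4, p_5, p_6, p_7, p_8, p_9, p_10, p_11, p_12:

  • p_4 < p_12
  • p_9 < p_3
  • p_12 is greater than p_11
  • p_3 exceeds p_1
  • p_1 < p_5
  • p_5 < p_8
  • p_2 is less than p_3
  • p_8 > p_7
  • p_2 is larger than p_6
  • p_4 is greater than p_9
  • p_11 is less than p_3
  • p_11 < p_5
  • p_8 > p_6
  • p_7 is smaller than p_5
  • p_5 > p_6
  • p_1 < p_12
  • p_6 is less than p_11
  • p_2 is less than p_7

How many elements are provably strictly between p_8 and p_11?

Chaining upward from p_11 reaches: p_5, p_3, p_12.
Chaining downward from p_8 reaches: p_6, p_1, p_2, p_7, p_5.
Strictly between p_11 and p_8 are those in both lists: p_5 — 1 element.

1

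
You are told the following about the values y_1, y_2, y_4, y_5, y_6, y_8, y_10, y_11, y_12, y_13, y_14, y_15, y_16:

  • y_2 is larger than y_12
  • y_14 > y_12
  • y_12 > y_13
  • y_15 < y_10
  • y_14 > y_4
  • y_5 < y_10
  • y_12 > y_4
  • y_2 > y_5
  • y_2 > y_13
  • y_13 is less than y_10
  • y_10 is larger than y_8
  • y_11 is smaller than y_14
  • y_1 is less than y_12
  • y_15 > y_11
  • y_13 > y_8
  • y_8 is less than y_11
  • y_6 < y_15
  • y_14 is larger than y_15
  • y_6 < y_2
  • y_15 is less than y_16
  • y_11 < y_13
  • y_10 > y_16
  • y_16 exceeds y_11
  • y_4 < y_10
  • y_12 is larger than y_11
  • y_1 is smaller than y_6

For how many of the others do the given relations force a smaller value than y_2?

Directly below y_2: y_13, y_12, y_6, y_5.
One step further: y_8, y_11, y_1, y_4 (8 so far).
Nothing else is reachable below y_2; 8 in all.

8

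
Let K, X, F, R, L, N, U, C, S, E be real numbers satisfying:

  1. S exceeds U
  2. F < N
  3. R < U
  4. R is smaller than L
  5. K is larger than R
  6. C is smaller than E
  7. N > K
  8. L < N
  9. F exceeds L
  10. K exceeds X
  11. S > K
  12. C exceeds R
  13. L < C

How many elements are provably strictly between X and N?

The relations place X below N. An element lies strictly between them when it is forced above X and also forced below N.
Above X: {K, S}. Below N: {R, K, L, F}.
Intersection: {K} — 1.

1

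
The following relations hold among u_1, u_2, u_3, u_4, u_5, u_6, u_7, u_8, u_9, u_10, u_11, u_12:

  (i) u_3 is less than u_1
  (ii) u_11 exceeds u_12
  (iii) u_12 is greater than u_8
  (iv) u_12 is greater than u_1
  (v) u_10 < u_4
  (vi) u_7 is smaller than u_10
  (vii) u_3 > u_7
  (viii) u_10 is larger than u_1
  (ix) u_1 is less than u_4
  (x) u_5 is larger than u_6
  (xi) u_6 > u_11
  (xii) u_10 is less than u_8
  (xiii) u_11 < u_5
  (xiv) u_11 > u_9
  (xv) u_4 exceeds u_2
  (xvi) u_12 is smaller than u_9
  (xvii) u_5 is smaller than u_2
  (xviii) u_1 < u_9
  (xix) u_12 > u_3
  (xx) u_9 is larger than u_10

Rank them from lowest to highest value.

Nothing is placed below u_7, so it is least; from there u_7 < u_3; u_3 < u_1; u_1 < u_10; u_10 < u_8; u_8 < u_12; u_12 < u_9; u_9 < u_11; u_11 < u_6; u_6 < u_5; u_5 < u_2; u_2 < u_4, each given directly.

u_7 < u_3 < u_1 < u_10 < u_8 < u_12 < u_9 < u_11 < u_6 < u_5 < u_2 < u_4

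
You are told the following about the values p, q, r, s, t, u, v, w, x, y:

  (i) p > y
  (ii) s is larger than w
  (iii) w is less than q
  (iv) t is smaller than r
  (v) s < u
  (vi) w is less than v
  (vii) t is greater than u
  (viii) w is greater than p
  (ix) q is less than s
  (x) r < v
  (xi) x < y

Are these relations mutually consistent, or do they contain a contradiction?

consistent

Every relation is compatible with x < y < p < w < q < s < u < t < r < v; the set is consistent.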